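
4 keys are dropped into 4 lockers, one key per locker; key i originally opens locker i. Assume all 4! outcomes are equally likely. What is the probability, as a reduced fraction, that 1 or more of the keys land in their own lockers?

Favorable outcomes: Σ_{i≥1} C(4,i)·!(4-i) = 4·2 + 6·1 + 4·0 + 1·1 = 15.
Total outcomes: 4! = 24.
Probability = 15/24 = 5/8.

5/8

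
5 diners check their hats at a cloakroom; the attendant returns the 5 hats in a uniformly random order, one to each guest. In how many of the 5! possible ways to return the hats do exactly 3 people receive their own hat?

Pick the 3 fixed positions: C(5,3) = 10 ways.
The other 2 form a derangement: !2 = 1.
Total: 10 × 1 = 10.

10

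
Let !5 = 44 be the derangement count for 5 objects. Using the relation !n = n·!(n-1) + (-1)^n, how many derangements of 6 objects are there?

!6 = 6·44 + 1 = 265.

265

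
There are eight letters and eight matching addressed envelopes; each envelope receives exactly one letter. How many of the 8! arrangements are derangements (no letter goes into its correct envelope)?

14833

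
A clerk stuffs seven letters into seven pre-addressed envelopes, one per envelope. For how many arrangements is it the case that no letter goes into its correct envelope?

1854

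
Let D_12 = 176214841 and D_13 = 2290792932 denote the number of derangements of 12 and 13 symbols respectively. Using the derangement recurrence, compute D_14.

D_14 = (14-1)·(D_13 + D_12) = 13·(2290792932 + 176214841) = 13·2467007773 = 32071101049.

32071101049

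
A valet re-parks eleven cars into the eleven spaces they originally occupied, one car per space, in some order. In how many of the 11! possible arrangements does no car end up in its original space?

14684570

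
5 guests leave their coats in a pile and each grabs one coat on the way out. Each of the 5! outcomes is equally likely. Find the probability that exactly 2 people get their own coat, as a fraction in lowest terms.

1/6

Favorable outcomes: C(5,2)·!3 = 10·2 = 20.
Total outcomes: 5! = 120.
Probability = 20/120 = 1/6.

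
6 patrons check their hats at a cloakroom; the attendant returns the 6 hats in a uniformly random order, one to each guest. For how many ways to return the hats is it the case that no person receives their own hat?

By inclusion-exclusion, !6 = Σ (-1)^k · 6!/k! for k=0..6
= 6! - 6!/1! + 6!/2! - 6!/3! + 6!/4! - 6!/5! + 6!/6!
= 720 - 720 + 360 - 120 + 30 - 6 + 1
= 265

265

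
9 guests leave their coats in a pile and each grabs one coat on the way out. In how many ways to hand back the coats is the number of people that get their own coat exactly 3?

Pick the 3 fixed positions: C(9,3) = 84 ways.
The other 6 form a derangement: !6 = 265.
Total: 84 × 265 = 22260.

22260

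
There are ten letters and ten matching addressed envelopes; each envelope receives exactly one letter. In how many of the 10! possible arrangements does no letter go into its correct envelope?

1334961

Recurrence: !10 = 9·(!9 + !8).
!10 = 9·(133496 + 14833) = 9·148329 = 1334961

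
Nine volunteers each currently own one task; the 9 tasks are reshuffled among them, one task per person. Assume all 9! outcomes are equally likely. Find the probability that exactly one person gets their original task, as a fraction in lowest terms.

2119/5760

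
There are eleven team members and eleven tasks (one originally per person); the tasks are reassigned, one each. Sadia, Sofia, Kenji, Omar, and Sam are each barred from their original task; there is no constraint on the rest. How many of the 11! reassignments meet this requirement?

25022880

Inclusion-exclusion on the 5 forbidden self-matches:
Σ_{j=0}^{5} (-1)^j C(5,j)(11-j)!
= C(5,0)·11! - C(5,1)·10! + C(5,2)·9! - C(5,3)·8! + C(5,4)·7! - C(5,5)·6!
= 39916800 - 18144000 + 3628800 - 403200 + 25200 - 720
= 25022880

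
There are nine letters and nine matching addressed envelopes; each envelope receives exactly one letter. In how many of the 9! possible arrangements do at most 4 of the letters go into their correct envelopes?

# with exactly i fixed is C(9,i)·!(9-i); sum over i=0..4:
  i=0: C(9,0)·!9 = 1·133496 = 133496
  i=1: C(9,1)·!8 = 9·14833 = 133497
  i=2: C(9,2)·!7 = 36·1854 = 66744
  i=3: C(9,3)·!6 = 84·265 = 22260
  i=4: C(9,4)·!5 = 126·44 = 5544
Total = 361541.

361541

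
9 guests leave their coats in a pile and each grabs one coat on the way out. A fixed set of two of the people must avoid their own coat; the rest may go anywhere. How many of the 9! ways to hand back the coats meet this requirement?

287280

Inclusion-exclusion on the 2 forbidden self-matches:
Σ_{j=0}^{2} (-1)^j C(2,j)(9-j)!
= C(2,0)·9! - C(2,1)·8! + C(2,2)·7!
= 362880 - 80640 + 5040
= 287280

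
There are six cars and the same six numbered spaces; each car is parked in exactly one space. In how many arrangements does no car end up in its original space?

265

The subfactorial !6 = [6!/e] (nearest integer).
6! = 720, and 720/e ≈ 264.87, so !6 = 265.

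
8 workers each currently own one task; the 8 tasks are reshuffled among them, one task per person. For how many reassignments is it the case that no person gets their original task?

14833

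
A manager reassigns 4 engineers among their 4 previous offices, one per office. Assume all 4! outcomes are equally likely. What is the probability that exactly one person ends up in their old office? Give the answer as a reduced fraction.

Favorable outcomes: C(4,1)·!3 = 4·2 = 8.
Total outcomes: 4! = 24.
Probability = 8/24 = 1/3.

1/3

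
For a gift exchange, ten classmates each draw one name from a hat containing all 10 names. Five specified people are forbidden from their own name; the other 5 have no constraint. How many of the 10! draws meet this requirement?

Inclusion-exclusion on the 5 forbidden self-matches:
Σ_{j=0}^{5} (-1)^j C(5,j)(10-j)!
= C(5,0)·10! - C(5,1)·9! + C(5,2)·8! - C(5,3)·7! + C(5,4)·6! - C(5,5)·5!
= 3628800 - 1814400 + 403200 - 50400 + 3600 - 120
= 2170680

2170680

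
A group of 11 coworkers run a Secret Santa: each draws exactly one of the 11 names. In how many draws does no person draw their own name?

Use !n = (n-1)(!(n-1) + !(n-2)).
!11 = 10·(1334961 + 133496) = 10·1468457 = 14684570

14684570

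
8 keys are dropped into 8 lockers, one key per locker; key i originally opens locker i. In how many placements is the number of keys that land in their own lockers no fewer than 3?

Sum C(8,i)·!(8-i) for i = 3..8:
  i=3: C(8,3)·!5 = 56·44 = 2464
  i=4: C(8,4)·!4 = 70·9 = 630
  i=5: C(8,5)·!3 = 56·2 = 112
  i=6: C(8,6)·!2 = 28·1 = 28
  i=7: C(8,7)·!1 = 8·0 = 0
  i=8: C(8,8)·!0 = 1·1 = 1
Total = 3235.

3235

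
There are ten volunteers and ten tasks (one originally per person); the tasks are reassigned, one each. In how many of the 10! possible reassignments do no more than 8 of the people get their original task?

Sum C(10,i)·!(10-i) for i = 0..8:
  i=0: C(10,0)·!10 = 1·1334961 = 1334961
  i=1: C(10,1)·!9 = 10·133496 = 1334960
  i=2: C(10,2)·!8 = 45·14833 = 667485
  i=3: C(10,3)·!7 = 120·1854 = 222480
  i=4: C(10,4)·!6 = 210·265 = 55650
  i=5: C(10,5)·!5 = 252·44 = 11088
  i=6: C(10,6)·!4 = 210·9 = 1890
  i=7: C(10,7)·!3 = 120·2 = 240
  i=8: C(10,8)·!2 = 45·1 = 45
Total = 3628799.

3628799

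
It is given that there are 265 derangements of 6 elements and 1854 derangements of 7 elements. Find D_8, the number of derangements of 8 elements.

D_8 = (8-1)·(D_7 + D_6) = 7·(1854 + 265) = 7·2119 = 14833.

14833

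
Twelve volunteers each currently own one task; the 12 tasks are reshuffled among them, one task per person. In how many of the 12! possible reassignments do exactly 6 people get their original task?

244860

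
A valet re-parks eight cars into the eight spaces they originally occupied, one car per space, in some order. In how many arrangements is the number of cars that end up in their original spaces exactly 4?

Pick the 4 fixed positions: C(8,4) = 70 ways.
The other 4 form a derangement: !4 = 9.
Total: 70 × 9 = 630.

630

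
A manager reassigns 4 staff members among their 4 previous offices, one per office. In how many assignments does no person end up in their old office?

9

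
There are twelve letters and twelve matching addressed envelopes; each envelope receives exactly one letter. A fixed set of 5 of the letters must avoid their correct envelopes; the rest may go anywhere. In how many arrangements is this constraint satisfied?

312273360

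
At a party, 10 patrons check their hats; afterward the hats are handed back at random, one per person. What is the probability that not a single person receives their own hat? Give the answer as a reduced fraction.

Favorable outcomes: !10 = 1334961.
Total outcomes: 10! = 3628800.
Probability = 1334961/3628800 = 16481/44800.

16481/44800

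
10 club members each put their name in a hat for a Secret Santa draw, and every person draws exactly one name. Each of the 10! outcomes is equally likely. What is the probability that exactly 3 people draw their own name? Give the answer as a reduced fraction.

Favorable outcomes: C(10,3)·!7 = 120·1854 = 222480.
Total outcomes: 10! = 3628800.
Probability = 222480/3628800 = 103/1680.

103/1680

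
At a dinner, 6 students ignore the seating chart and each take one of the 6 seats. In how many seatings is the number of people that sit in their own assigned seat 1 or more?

455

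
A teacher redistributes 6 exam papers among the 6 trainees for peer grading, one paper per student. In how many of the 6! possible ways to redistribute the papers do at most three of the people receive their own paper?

704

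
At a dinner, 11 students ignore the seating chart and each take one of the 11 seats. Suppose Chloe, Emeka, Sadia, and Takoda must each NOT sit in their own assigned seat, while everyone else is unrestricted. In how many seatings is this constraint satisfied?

27422640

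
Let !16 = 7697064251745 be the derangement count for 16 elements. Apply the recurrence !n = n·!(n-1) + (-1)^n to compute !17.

130850092279664

!17 = 17·7697064251745 - 1 = 130850092279664.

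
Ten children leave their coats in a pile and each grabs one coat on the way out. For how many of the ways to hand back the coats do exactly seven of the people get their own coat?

Pick the 7 fixed positions: C(10,7) = 120 ways.
The remaining 3 must be deranged: !3 = 2.
Total: 120 × 2 = 240.

240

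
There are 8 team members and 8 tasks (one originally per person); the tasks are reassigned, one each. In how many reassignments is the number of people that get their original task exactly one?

14832

Choose which one of the 8 is fixed: C(8,1) = 8.
The other 7 form a derangement: !7 = 1854.
Total: 8 × 1854 = 14832.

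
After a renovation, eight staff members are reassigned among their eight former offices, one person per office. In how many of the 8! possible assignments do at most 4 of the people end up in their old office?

40179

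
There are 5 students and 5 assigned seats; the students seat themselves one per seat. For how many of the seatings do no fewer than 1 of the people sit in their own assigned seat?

# with exactly i fixed is C(5,i)·!(5-i); sum over i=1..5:
  i=1: C(5,1)·!4 = 5·9 = 45
  i=2: C(5,2)·!3 = 10·2 = 20
  i=3: C(5,3)·!2 = 10·1 = 10
  i=4: C(5,4)·!1 = 5·0 = 0
  i=5: C(5,5)·!0 = 1·1 = 1
Total = 76.

76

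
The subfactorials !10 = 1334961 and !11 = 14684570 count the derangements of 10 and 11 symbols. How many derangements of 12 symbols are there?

!12 = (12-1)·(!11 + !10) = 11·(14684570 + 1334961) = 11·16019531 = 176214841.

176214841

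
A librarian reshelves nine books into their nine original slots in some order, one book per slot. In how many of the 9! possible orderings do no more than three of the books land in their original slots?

# with exactly i fixed is C(9,i)·!(9-i); sum over i=0..3:
  i=0: C(9,0)·!9 = 1·133496 = 133496
  i=1: C(9,1)·!8 = 9·14833 = 133497
  i=2: C(9,2)·!7 = 36·1854 = 66744
  i=3: C(9,3)·!6 = 84·265 = 22260
Total = 355997.

355997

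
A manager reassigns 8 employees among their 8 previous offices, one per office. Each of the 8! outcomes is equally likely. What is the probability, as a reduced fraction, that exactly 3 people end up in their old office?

11/180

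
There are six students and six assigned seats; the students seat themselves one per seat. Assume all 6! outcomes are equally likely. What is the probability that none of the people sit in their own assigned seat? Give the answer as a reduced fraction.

53/144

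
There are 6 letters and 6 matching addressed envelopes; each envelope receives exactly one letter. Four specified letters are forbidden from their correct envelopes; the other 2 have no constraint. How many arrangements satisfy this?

362

Inclusion-exclusion on the 4 forbidden self-matches:
Σ_{j=0}^{4} (-1)^j C(4,j)(6-j)!
= C(4,0)·6! - C(4,1)·5! + C(4,2)·4! - C(4,3)·3! + C(4,4)·2!
= 720 - 480 + 144 - 24 + 2
= 362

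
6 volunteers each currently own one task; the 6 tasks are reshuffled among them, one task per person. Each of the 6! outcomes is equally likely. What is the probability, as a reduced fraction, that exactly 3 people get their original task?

Favorable outcomes: C(6,3)·!3 = 20·2 = 40.
Total outcomes: 6! = 720.
Probability = 40/720 = 1/18.

1/18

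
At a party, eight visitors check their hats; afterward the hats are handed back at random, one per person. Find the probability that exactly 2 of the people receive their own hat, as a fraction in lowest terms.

Favorable outcomes: C(8,2)·!6 = 28·265 = 7420.
Total outcomes: 8! = 40320.
Probability = 7420/40320 = 53/288.

53/288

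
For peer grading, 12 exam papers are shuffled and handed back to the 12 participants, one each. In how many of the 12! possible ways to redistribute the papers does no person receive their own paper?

The number of derangements of 12 is !12 = Σ_{k=0}^{12} (-1)^k·12!/k!
= 12! - 12!/1! + 12!/2! - 12!/3! + 12!/4! - 12!/5! + 12!/6! - 12!/7! + 12!/8! - 12!/9! + 12!/10! - 12!/11! + 12!/12!
= 479001600 - 479001600 + 239500800 - 79833600 + 19958400 - 3991680 + 665280 - 95040 + 11880 - 1320 + 132 - 12 + 1
= 176214841

176214841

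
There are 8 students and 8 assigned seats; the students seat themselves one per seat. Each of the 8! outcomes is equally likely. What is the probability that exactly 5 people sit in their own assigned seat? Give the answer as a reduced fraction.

Favorable outcomes: C(8,5)·!3 = 56·2 = 112.
Total outcomes: 8! = 40320.
Probability = 112/40320 = 1/360.

1/360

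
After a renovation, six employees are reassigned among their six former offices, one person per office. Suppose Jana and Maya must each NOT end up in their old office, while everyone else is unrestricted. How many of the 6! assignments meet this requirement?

Let A_j be the event that the j-th constrained one is fixed. By inclusion-exclusion over the 2 events:
Σ_{j=0}^{2} (-1)^j C(2,j)(6-j)!
= C(2,0)·6! - C(2,1)·5! + C(2,2)·4!
= 720 - 240 + 24
= 504

504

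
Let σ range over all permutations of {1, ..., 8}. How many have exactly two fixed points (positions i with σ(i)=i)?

7420

Pick the 2 fixed positions: C(8,2) = 28 ways.
The remaining 6 must be deranged: !6 = 265.
Total: 28 × 265 = 7420.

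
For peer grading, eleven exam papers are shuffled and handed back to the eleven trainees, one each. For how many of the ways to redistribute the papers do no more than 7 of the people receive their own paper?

39916414

# with exactly i fixed is C(11,i)·!(11-i); sum over i=0..7:
  i=0: C(11,0)·!11 = 1·14684570 = 14684570
  i=1: C(11,1)·!10 = 11·1334961 = 14684571
  i=2: C(11,2)·!9 = 55·133496 = 7342280
  i=3: C(11,3)·!8 = 165·14833 = 2447445
  i=4: C(11,4)·!7 = 330·1854 = 611820
  i=5: C(11,5)·!6 = 462·265 = 122430
  i=6: C(11,6)·!5 = 462·44 = 20328
  i=7: C(11,7)·!4 = 330·9 = 2970
Total = 39916414.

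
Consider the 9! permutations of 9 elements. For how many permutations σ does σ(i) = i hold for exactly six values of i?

Pick the 6 fixed positions: C(9,6) = 84 ways.
The other 3 form a derangement: !3 = 2.
Total: 84 × 2 = 168.

168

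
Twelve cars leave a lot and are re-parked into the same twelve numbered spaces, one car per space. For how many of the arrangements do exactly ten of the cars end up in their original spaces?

66

Pick the 10 fixed positions: C(12,10) = 66 ways.
The other 2 form a derangement: !2 = 1.
Total: 66 × 1 = 66.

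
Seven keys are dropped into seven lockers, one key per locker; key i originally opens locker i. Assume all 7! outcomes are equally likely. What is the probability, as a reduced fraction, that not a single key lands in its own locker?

103/280

Favorable outcomes: !7 = 1854.
Total outcomes: 7! = 5040.
Probability = 1854/5040 = 103/280.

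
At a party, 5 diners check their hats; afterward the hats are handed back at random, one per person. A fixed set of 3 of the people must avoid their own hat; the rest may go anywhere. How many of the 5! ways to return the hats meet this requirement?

Let A_j be the event that the j-th constrained one is fixed. By inclusion-exclusion over the 3 events:
Σ_{j=0}^{3} (-1)^j C(3,j)(5-j)!
= C(3,0)·5! - C(3,1)·4! + C(3,2)·3! - C(3,3)·2!
= 120 - 72 + 18 - 2
= 64

64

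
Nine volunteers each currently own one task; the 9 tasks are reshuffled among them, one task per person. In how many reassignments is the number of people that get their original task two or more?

95887

# with exactly i fixed is C(9,i)·!(9-i); sum over i=2..9:
  i=2: C(9,2)·!7 = 36·1854 = 66744
  i=3: C(9,3)·!6 = 84·265 = 22260
  i=4: C(9,4)·!5 = 126·44 = 5544
  i=5: C(9,5)·!4 = 126·9 = 1134
  i=6: C(9,6)·!3 = 84·2 = 168
  i=7: C(9,7)·!2 = 36·1 = 36
  i=8: C(9,8)·!1 = 9·0 = 0
  i=9: C(9,9)·!0 = 1·1 = 1
Total = 95887.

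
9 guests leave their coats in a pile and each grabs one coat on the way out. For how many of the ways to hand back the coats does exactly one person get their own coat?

Choose which one of the 9 is fixed: C(9,1) = 9.
The remaining 8 must be deranged: !8 = 14833.
Total: 9 × 14833 = 133497.

133497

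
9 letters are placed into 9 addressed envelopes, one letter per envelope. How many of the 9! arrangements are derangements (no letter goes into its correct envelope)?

133496

The subfactorial !9 = [9!/e] (nearest integer).
9! = 362880, and 362880/e ≈ 133496.09, so !9 = 133496.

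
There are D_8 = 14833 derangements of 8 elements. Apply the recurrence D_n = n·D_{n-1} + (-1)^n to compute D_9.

D_9 = 9·14833 - 1 = 133496.

133496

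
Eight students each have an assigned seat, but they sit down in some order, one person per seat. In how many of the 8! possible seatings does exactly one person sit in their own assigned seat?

Pick the single fixed position: C(8,1) = 8 ways.
The remaining 7 must be deranged: !7 = 1854.
Total: 8 × 1854 = 14832.

14832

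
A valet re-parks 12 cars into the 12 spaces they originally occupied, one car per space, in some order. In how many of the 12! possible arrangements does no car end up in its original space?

176214841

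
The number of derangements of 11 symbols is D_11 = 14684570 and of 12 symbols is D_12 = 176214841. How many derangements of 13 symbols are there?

D_13 = (13-1)·(D_12 + D_11) = 12·(176214841 + 14684570) = 12·190899411 = 2290792932.

2290792932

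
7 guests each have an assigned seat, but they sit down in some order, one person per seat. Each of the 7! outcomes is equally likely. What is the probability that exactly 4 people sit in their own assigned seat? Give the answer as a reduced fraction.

1/72

Favorable outcomes: C(7,4)·!3 = 35·2 = 70.
Total outcomes: 7! = 5040.
Probability = 70/5040 = 1/72.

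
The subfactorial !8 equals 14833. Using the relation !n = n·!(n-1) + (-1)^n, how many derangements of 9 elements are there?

!9 = 9·14833 - 1 = 133496.

133496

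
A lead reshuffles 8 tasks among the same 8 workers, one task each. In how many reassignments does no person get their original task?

!8 is the nearest integer to 8!/e.
8! = 40320, and 40320/e ≈ 14832.90, so !8 = 14833.

14833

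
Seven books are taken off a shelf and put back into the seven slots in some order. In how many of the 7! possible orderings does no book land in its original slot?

1854

Use !n = (n-1)(!(n-1) + !(n-2)).
!7 = 6·(265 + 44) = 6·309 = 1854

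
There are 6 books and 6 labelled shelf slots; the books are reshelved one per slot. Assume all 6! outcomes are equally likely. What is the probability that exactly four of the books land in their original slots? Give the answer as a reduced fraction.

Favorable outcomes: C(6,4)·!2 = 15·1 = 15.
Total outcomes: 6! = 720.
Probability = 15/720 = 1/48.

1/48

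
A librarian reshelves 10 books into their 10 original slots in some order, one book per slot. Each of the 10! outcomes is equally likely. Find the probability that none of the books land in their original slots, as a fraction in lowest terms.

16481/44800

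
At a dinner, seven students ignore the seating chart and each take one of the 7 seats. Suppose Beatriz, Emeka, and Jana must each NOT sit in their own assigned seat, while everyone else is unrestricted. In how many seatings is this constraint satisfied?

3216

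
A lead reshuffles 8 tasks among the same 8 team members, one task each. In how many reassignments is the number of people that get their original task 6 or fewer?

40319

# with exactly i fixed is C(8,i)·!(8-i); sum over i=0..6:
  i=0: C(8,0)·!8 = 1·14833 = 14833
  i=1: C(8,1)·!7 = 8·1854 = 14832
  i=2: C(8,2)·!6 = 28·265 = 7420
  i=3: C(8,3)·!5 = 56·44 = 2464
  i=4: C(8,4)·!4 = 70·9 = 630
  i=5: C(8,5)·!3 = 56·2 = 112
  i=6: C(8,6)·!2 = 28·1 = 28
Total = 40319.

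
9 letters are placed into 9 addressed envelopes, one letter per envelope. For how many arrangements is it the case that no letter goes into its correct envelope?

133496

By inclusion-exclusion, !9 = Σ (-1)^k · 9!/k! for k=0..9
= 9! - 9!/1! + 9!/2! - 9!/3! + 9!/4! - 9!/5! + 9!/6! - 9!/7! + 9!/8! - 9!/9!
= 362880 - 362880 + 181440 - 60480 + 15120 - 3024 + 504 - 72 + 9 - 1
= 133496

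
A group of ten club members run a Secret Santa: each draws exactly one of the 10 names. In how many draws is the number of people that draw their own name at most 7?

3628754

# with exactly i fixed is C(10,i)·!(10-i); sum over i=0..7:
  i=0: C(10,0)·!10 = 1·1334961 = 1334961
  i=1: C(10,1)·!9 = 10·133496 = 1334960
  i=2: C(10,2)·!8 = 45·14833 = 667485
  i=3: C(10,3)·!7 = 120·1854 = 222480
  i=4: C(10,4)·!6 = 210·265 = 55650
  i=5: C(10,5)·!5 = 252·44 = 11088
  i=6: C(10,6)·!4 = 210·9 = 1890
  i=7: C(10,7)·!3 = 120·2 = 240
Total = 3628754.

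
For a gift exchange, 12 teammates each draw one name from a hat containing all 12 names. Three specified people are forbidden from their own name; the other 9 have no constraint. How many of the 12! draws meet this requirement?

369774720

Inclusion-exclusion on the 3 forbidden self-matches:
Σ_{j=0}^{3} (-1)^j C(3,j)(12-j)!
= C(3,0)·12! - C(3,1)·11! + C(3,2)·10! - C(3,3)·9!
= 479001600 - 119750400 + 10886400 - 362880
= 369774720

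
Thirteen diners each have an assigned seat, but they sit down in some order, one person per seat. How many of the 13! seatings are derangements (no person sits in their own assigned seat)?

By inclusion-exclusion, !13 = Σ (-1)^k · 13!/k! for k=0..13
= 13! - 13!/1! + 13!/2! - 13!/3! + 13!/4! - 13!/5! + 13!/6! - 13!/7! + 13!/8! - 13!/9! + 13!/10! - 13!/11! + 13!/12! - 13!/13!
= 6227020800 - 6227020800 + 3113510400 - 1037836800 + 259459200 - 51891840 + 8648640 - 1235520 + 154440 - 17160 + 1716 - 156 + 13 - 1
= 2290792932

2290792932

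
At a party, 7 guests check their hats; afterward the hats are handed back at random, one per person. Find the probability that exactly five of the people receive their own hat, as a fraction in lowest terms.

Favorable outcomes: C(7,5)·!2 = 21·1 = 21.
Total outcomes: 7! = 5040.
Probability = 21/5040 = 1/240.

1/240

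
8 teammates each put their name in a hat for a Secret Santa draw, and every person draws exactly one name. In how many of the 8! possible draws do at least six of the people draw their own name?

# with exactly i fixed is C(8,i)·!(8-i); sum over i=6..8:
  i=6: C(8,6)·!2 = 28·1 = 28
  i=7: C(8,7)·!1 = 8·0 = 0
  i=8: C(8,8)·!0 = 1·1 = 1
Total = 29.

29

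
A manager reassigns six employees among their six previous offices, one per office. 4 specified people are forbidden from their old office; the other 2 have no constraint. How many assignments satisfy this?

362

Inclusion-exclusion on the 4 forbidden self-matches:
Σ_{j=0}^{4} (-1)^j C(4,j)(6-j)!
= C(4,0)·6! - C(4,1)·5! + C(4,2)·4! - C(4,3)·3! + C(4,4)·2!
= 720 - 480 + 144 - 24 + 2
= 362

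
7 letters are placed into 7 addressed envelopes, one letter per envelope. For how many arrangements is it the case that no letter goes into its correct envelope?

1854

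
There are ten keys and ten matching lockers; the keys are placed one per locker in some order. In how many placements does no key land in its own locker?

By inclusion-exclusion, !10 = Σ (-1)^k · 10!/k! for k=0..10
= 10! - 10!/1! + 10!/2! - 10!/3! + 10!/4! - 10!/5! + 10!/6! - 10!/7! + 10!/8! - 10!/9! + 10!/10!
= 3628800 - 3628800 + 1814400 - 604800 + 151200 - 30240 + 5040 - 720 + 90 - 10 + 1
= 1334961

1334961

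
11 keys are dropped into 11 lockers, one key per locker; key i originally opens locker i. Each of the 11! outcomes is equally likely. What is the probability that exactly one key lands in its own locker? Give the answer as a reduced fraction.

16481/44800

Favorable outcomes: C(11,1)·!10 = 11·1334961 = 14684571.
Total outcomes: 11! = 39916800.
Probability = 14684571/39916800 = 16481/44800.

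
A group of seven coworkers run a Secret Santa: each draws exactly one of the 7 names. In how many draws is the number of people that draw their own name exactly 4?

Pick the 4 fixed positions: C(7,4) = 35 ways.
The other 3 form a derangement: !3 = 2.
Total: 35 × 2 = 70.

70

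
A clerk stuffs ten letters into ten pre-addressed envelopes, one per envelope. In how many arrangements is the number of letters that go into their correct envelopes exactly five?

11088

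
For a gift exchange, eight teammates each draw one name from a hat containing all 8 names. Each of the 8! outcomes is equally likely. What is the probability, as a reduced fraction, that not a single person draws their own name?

Favorable outcomes: !8 = 14833.
Total outcomes: 8! = 40320.
Probability = 14833/40320 = 2119/5760.

2119/5760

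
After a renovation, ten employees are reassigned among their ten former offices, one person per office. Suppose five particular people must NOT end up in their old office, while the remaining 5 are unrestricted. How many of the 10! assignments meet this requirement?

2170680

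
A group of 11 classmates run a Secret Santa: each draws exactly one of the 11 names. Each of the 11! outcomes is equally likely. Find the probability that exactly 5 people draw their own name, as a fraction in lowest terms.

53/17280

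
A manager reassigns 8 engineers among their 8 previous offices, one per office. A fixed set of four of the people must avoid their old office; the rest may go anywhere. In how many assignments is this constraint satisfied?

24024

Inclusion-exclusion on the 4 forbidden self-matches:
Σ_{j=0}^{4} (-1)^j C(4,j)(8-j)!
= C(4,0)·8! - C(4,1)·7! + C(4,2)·6! - C(4,3)·5! + C(4,4)·4!
= 40320 - 20160 + 4320 - 480 + 24
= 24024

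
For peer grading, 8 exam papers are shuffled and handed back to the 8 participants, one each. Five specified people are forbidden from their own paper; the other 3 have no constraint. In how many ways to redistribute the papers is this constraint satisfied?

21234

Inclusion-exclusion on the 5 forbidden self-matches:
Σ_{j=0}^{5} (-1)^j C(5,j)(8-j)!
= C(5,0)·8! - C(5,1)·7! + C(5,2)·6! - C(5,3)·5! + C(5,4)·4! - C(5,5)·3!
= 40320 - 25200 + 7200 - 1200 + 120 - 6
= 21234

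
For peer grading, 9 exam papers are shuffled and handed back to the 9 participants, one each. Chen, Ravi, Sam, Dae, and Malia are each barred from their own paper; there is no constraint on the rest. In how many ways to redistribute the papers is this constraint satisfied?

Inclusion-exclusion on the 5 forbidden self-matches:
Σ_{j=0}^{5} (-1)^j C(5,j)(9-j)!
= C(5,0)·9! - C(5,1)·8! + C(5,2)·7! - C(5,3)·6! + C(5,4)·5! - C(5,5)·4!
= 362880 - 201600 + 50400 - 7200 + 600 - 24
= 205056

205056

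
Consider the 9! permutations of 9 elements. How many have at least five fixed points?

1339

Sum C(9,i)·!(9-i) for i = 5..9:
  i=5: C(9,5)·!4 = 126·9 = 1134
  i=6: C(9,6)·!3 = 84·2 = 168
  i=7: C(9,7)·!2 = 36·1 = 36
  i=8: C(9,8)·!1 = 9·0 = 0
  i=9: C(9,9)·!0 = 1·1 = 1
Total = 1339.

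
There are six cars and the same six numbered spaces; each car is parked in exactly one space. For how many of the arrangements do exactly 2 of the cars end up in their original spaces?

135

Pick the 2 fixed positions: C(6,2) = 15 ways.
The other 4 form a derangement: !4 = 9.
Total: 15 × 9 = 135.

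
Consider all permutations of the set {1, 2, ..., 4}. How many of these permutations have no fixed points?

9

The subfactorial !4 = [4!/e] (nearest integer).
4! = 24, and 24/e ≈ 8.83, so !4 = 9.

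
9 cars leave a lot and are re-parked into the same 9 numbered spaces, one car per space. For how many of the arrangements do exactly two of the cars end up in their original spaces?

Pick the 2 fixed positions: C(9,2) = 36 ways.
The remaining 7 must be deranged: !7 = 1854.
Total: 36 × 1854 = 66744.

66744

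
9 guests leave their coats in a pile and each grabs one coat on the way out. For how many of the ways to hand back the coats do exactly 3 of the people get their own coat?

22260

Pick the 3 fixed positions: C(9,3) = 84 ways.
The other 6 form a derangement: !6 = 265.
Total: 84 × 265 = 22260.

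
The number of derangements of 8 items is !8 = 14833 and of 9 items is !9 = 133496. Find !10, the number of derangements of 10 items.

1334961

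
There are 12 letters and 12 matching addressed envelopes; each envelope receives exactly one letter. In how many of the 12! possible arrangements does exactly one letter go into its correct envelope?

Choose which one of the 12 is fixed: C(12,1) = 12.
The remaining 11 must be deranged: !11 = 14684570.
Total: 12 × 14684570 = 176214840.

176214840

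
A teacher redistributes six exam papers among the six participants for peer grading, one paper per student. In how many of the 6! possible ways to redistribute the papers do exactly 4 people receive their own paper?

Pick the 4 fixed positions: C(6,4) = 15 ways.
The remaining 2 must be deranged: !2 = 1.
Total: 15 × 1 = 15.

15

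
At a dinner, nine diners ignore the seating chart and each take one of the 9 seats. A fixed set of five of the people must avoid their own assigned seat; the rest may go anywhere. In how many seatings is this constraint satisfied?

205056

Let A_j be the event that the j-th constrained one is fixed. By inclusion-exclusion over the 5 events:
Σ_{j=0}^{5} (-1)^j C(5,j)(9-j)!
= C(5,0)·9! - C(5,1)·8! + C(5,2)·7! - C(5,3)·6! + C(5,4)·5! - C(5,5)·4!
= 362880 - 201600 + 50400 - 7200 + 600 - 24
= 205056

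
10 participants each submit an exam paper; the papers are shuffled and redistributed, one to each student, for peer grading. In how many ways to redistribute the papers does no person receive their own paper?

1334961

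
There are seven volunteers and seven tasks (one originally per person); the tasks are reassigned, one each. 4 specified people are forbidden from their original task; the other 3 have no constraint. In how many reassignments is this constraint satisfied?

2790

Inclusion-exclusion on the 4 forbidden self-matches:
Σ_{j=0}^{4} (-1)^j C(4,j)(7-j)!
= C(4,0)·7! - C(4,1)·6! + C(4,2)·5! - C(4,3)·4! + C(4,4)·3!
= 5040 - 2880 + 720 - 96 + 6
= 2790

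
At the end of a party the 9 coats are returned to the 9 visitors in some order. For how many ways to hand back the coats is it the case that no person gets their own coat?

133496

The subfactorial !9 = [9!/e] (nearest integer).
9! = 362880, and 362880/e ≈ 133496.09, so !9 = 133496.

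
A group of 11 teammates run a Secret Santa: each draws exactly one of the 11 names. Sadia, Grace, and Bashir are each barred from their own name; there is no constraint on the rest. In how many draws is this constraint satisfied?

Let A_j be the event that the j-th constrained one is fixed. By inclusion-exclusion over the 3 events:
Σ_{j=0}^{3} (-1)^j C(3,j)(11-j)!
= C(3,0)·11! - C(3,1)·10! + C(3,2)·9! - C(3,3)·8!
= 39916800 - 10886400 + 1088640 - 40320
= 30078720

30078720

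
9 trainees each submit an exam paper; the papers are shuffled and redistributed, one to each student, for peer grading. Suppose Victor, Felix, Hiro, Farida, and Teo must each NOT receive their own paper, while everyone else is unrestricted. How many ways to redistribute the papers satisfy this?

205056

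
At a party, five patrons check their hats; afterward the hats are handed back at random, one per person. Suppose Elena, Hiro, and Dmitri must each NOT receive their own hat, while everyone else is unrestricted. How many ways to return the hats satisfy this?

64

Let A_j be the event that the j-th constrained one is fixed. By inclusion-exclusion over the 3 events:
Σ_{j=0}^{3} (-1)^j C(3,j)(5-j)!
= C(3,0)·5! - C(3,1)·4! + C(3,2)·3! - C(3,3)·2!
= 120 - 72 + 18 - 2
= 64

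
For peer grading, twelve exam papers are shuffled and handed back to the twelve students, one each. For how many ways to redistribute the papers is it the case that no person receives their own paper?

176214841

!12 = 12! · Σ_{k=0}^{12} (-1)^k/k!
= 12! - 12!/1! + 12!/2! - 12!/3! + 12!/4! - 12!/5! + 12!/6! - 12!/7! + 12!/8! - 12!/9! + 12!/10! - 12!/11! + 12!/12!
= 479001600 - 479001600 + 239500800 - 79833600 + 19958400 - 3991680 + 665280 - 95040 + 11880 - 1320 + 132 - 12 + 1
= 176214841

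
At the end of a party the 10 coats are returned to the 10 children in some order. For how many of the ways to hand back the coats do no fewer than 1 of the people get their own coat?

2293839

Sum C(10,i)·!(10-i) for i = 1..10:
  i=1: C(10,1)·!9 = 10·133496 = 1334960
  i=2: C(10,2)·!8 = 45·14833 = 667485
  i=3: C(10,3)·!7 = 120·1854 = 222480
  i=4: C(10,4)·!6 = 210·265 = 55650
  i=5: C(10,5)·!5 = 252·44 = 11088
  i=6: C(10,6)·!4 = 210·9 = 1890
  i=7: C(10,7)·!3 = 120·2 = 240
  i=8: C(10,8)·!2 = 45·1 = 45
  i=9: C(10,9)·!1 = 10·0 = 0
  i=10: C(10,10)·!0 = 1·1 = 1
Total = 2293839.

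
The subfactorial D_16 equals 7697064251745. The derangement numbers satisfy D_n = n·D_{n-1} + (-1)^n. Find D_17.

130850092279664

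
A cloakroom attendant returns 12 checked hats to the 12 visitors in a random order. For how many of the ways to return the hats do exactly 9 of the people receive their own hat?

440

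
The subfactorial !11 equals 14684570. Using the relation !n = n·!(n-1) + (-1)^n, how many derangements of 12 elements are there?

176214841

!12 = 12·14684570 + 1 = 176214841.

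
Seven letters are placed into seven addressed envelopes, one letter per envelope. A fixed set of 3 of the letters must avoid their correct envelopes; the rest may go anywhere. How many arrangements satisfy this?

3216

Let A_j be the event that the j-th constrained one is fixed. By inclusion-exclusion over the 3 events:
Σ_{j=0}^{3} (-1)^j C(3,j)(7-j)!
= C(3,0)·7! - C(3,1)·6! + C(3,2)·5! - C(3,3)·4!
= 5040 - 2160 + 360 - 24
= 3216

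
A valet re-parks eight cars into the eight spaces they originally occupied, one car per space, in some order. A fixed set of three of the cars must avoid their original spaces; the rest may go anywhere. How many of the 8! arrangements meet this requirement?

27240

Inclusion-exclusion on the 3 forbidden self-matches:
Σ_{j=0}^{3} (-1)^j C(3,j)(8-j)!
= C(3,0)·8! - C(3,1)·7! + C(3,2)·6! - C(3,3)·5!
= 40320 - 15120 + 2160 - 120
= 27240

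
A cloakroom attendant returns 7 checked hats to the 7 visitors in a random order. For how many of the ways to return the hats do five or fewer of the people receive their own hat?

5039

Sum C(7,i)·!(7-i) for i = 0..5:
  i=0: C(7,0)·!7 = 1·1854 = 1854
  i=1: C(7,1)·!6 = 7·265 = 1855
  i=2: C(7,2)·!5 = 21·44 = 924
  i=3: C(7,3)·!4 = 35·9 = 315
  i=4: C(7,4)·!3 = 35·2 = 70
  i=5: C(7,5)·!2 = 21·1 = 21
Total = 5039.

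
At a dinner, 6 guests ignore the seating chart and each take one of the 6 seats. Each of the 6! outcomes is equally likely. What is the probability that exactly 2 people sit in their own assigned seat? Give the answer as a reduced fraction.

3/16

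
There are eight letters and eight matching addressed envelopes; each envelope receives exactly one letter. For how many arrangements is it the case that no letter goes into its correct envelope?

The number of derangements of 8 is !8 = Σ_{k=0}^{8} (-1)^k·8!/k!
= 8! - 8!/1! + 8!/2! - 8!/3! + 8!/4! - 8!/5! + 8!/6! - 8!/7! + 8!/8!
= 40320 - 40320 + 20160 - 6720 + 1680 - 336 + 56 - 8 + 1
= 14833

14833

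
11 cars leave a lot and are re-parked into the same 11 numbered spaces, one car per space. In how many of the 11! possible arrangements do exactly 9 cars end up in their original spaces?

55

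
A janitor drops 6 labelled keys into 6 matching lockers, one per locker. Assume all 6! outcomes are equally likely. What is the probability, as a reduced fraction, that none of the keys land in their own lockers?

Favorable outcomes: !6 = 265.
Total outcomes: 6! = 720.
Probability = 265/720 = 53/144.

53/144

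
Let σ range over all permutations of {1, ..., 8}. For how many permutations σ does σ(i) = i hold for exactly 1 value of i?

14832

Pick the single fixed position: C(8,1) = 8 ways.
The remaining 7 must be deranged: !7 = 1854.
Total: 8 × 1854 = 14832.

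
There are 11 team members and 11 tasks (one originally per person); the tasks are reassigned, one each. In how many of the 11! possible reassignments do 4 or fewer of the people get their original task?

39770686

# with exactly i fixed is C(11,i)·!(11-i); sum over i=0..4:
  i=0: C(11,0)·!11 = 1·14684570 = 14684570
  i=1: C(11,1)·!10 = 11·1334961 = 14684571
  i=2: C(11,2)·!9 = 55·133496 = 7342280
  i=3: C(11,3)·!8 = 165·14833 = 2447445
  i=4: C(11,4)·!7 = 330·1854 = 611820
Total = 39770686.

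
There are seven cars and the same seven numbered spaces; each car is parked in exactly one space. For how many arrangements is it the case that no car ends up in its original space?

1854

Recurrence: !7 = 6·(!6 + !5).
!7 = 6·(265 + 44) = 6·309 = 1854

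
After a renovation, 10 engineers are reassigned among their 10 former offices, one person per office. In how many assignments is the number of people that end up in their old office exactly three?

222480

Pick the 3 fixed positions: C(10,3) = 120 ways.
The remaining 7 must be deranged: !7 = 1854.
Total: 120 × 1854 = 222480.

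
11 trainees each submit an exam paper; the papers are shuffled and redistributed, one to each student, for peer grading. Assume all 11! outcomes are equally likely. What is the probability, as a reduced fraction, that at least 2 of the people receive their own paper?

Favorable outcomes: Σ_{i≥2} C(11,i)·!(11-i) = 55·133496 + 165·14833 + 330·1854 + 462·265 + 462·44 + 330·9 + 165·2 + 55·1 + 11·0 + 1·1 = 10547659.
Total outcomes: 11! = 39916800.
Probability = 10547659/39916800 = 10547659/39916800.

10547659/39916800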